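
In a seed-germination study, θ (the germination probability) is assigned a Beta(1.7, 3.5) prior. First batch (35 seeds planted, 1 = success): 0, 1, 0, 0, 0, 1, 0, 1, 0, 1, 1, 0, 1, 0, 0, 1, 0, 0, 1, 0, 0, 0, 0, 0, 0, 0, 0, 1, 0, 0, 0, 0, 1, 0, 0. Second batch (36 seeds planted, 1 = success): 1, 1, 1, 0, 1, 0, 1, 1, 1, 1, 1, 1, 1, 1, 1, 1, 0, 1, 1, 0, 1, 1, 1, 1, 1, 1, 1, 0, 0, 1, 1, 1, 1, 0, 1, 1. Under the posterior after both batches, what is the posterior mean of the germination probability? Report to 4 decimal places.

0.5341

The Beta prior is conjugate to a Binomial/Bernoulli likelihood; the update adds successes to α and failures to β.
After batch 1: Beta(1.7+10, 3.5+25) = Beta(11.7, 28.5).
After batch 2: Beta(11.7+29, 28.5+7) = Beta(40.7, 35.5).
Posterior mean = α/(α+β) = 40.7/76.2 = 0.5341.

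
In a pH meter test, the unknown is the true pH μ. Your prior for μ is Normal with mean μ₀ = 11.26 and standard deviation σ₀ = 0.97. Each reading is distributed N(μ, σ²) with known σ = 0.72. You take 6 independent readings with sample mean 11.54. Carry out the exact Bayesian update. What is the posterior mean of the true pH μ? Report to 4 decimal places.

11.5165

For Normal data with known variance σ², a Normal(μ₀, σ₀²) prior on μ is conjugate. Posterior precision = 1/σ₀² + n/σ²; posterior mean is the precision-weighted average of μ₀ and x̄.
n·x̄ = 6·11.54 = 69.24.
σ₀² = 0.97² = 0.9409, σ² = 0.72² = 0.5184; σ² + n·σ₀² = 0.5184 + 6·0.9409 = 6.1638.
Posterior mean = (μ₀/σ₀² + n·x̄/σ²)/(1/σ₀² + n/σ²) = (σ²·μ₀ + σ₀²·n·x̄)/(σ² + n·σ₀²) = (0.5184·11.26 + 0.9409·69.24)/6.1638 = 70.9851/6.1638 = 11.5165.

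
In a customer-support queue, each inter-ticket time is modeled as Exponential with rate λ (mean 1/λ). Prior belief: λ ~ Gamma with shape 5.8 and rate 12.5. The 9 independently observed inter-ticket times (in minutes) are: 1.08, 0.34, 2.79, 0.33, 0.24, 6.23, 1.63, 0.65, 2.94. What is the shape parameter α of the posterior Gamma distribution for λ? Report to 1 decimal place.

With a Gamma(shape α, rate β) prior on the exponential rate λ, the posterior after n observations with total T = Σxᵢ is Gamma(α+n, β+T).
Sum of observations T = 16.23 minutes; n = 9.
Posterior: Gamma(5.8+9, 12.5+16.23) = Gamma(14.8, 28.73).
Posterior α = 14.8.

14.8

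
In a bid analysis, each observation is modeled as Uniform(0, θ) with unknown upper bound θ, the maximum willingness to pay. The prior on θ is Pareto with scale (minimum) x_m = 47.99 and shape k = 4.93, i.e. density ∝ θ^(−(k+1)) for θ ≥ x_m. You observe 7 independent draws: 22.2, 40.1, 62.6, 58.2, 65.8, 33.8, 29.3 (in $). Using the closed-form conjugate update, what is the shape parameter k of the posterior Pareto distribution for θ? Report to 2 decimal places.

A Pareto(scale x_m, shape k) prior on the upper bound θ of Uniform(0, θ) is conjugate: posterior is Pareto(max(x_m, max xᵢ), k + n).
Sample maximum = 65.8; prior scale x_m = 47.99 → posterior scale = max = 65.80.
Posterior shape = 4.93 + 7 = 11.93.
Posterior shape k = 11.93.

11.93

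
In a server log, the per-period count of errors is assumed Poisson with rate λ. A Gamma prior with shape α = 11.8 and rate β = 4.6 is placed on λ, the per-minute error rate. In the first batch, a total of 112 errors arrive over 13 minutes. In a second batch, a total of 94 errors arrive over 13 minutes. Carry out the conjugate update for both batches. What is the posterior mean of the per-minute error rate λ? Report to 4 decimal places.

With a Gamma(shape α, rate β) prior, the Poisson likelihood is conjugate: the posterior is Gamma(α + ΣXᵢ, β + n).
After batch 1: Gamma(α+S, β+n) = Gamma(11.8+112, 4.6+13) = Gamma(123.8, 17.6).
After batch 2: Gamma(α+S, β+n) = Gamma(123.8+94, 17.6+13) = Gamma(217.8, 30.6).
Posterior mean = α/β = 217.8/30.6 = 7.1176.

7.1176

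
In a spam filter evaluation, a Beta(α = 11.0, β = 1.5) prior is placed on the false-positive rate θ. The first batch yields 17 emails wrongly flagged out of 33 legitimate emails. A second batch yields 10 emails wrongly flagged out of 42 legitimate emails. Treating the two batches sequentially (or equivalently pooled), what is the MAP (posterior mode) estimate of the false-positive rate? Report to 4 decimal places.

0.4327

The Beta prior is conjugate to a Binomial/Bernoulli likelihood; the update adds successes to α and failures to β.
After batch 1: Beta(11.0+17, 1.5+16) = Beta(28.0, 17.5).
After batch 2: Beta(28.0+10, 17.5+32) = Beta(38.0, 49.5).
Mode of Beta(a,b) for a,b>1 is (a−1)/(a+b−2) = 37.0/85.5 = 0.4327.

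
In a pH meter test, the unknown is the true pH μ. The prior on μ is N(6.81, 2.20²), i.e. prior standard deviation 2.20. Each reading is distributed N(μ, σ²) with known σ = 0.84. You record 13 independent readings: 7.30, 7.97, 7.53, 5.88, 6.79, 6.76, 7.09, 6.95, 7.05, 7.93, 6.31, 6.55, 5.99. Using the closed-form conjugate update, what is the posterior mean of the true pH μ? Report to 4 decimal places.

6.9294

For Normal data with known variance σ², a Normal(μ₀, σ₀²) prior on μ is conjugate. Posterior precision = 1/σ₀² + n/σ²; posterior mean is the precision-weighted average of μ₀ and x̄.
Σxᵢ = 7.30 + 7.97 + 7.53 + 5.88 + 6.79 + 6.76 + 7.09 + 6.95 + 7.05 + 7.93 + 6.31 + 6.55 + 5.99 = 90.1, so n·x̄ = 90.1.
σ₀² = 2.20² = 4.84, σ² = 0.84² = 0.7056; σ² + n·σ₀² = 0.7056 + 13·4.84 = 63.6256.
Posterior mean = (μ₀/σ₀² + n·x̄/σ²)/(1/σ₀² + n/σ²) = (σ²·μ₀ + σ₀²·n·x̄)/(σ² + n·σ₀²) = (0.7056·6.81 + 4.84·90.1)/63.6256 = 440.889136/63.6256 = 6.9294.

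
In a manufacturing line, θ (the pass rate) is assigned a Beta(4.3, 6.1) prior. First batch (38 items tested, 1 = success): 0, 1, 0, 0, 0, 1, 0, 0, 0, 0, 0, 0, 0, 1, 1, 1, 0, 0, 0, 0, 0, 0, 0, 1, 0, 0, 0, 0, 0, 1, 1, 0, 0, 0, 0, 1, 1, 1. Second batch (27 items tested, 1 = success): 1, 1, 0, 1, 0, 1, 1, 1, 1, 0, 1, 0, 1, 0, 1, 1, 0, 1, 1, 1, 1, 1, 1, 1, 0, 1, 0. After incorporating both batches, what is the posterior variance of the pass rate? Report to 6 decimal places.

The Beta prior is conjugate to a Binomial/Bernoulli likelihood; the update adds successes to α and failures to β.
After batch 1: Beta(4.3+11, 6.1+27) = Beta(15.3, 33.1).
After batch 2: Beta(15.3+19, 33.1+8) = Beta(34.3, 41.1).
Var = αβ/((α+β)²(α+β+1)) = 34.3·41.1/(75.4²·76.4) = 0.003246.

0.003246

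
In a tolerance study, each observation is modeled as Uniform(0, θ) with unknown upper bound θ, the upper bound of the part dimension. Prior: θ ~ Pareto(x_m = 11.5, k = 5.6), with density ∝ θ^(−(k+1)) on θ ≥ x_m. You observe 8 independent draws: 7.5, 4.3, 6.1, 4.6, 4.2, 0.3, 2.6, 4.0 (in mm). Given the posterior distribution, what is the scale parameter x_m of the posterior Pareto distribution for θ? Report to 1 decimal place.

A Pareto(scale x_m, shape k) prior on the upper bound θ of Uniform(0, θ) is conjugate: posterior is Pareto(max(x_m, max xᵢ), k + n).
Sample maximum = 7.5; prior scale x_m = 11.5 → posterior scale = max = 11.5.
Posterior shape = 5.6 + 8 = 13.6.
Posterior scale x_m = 11.5.

11.5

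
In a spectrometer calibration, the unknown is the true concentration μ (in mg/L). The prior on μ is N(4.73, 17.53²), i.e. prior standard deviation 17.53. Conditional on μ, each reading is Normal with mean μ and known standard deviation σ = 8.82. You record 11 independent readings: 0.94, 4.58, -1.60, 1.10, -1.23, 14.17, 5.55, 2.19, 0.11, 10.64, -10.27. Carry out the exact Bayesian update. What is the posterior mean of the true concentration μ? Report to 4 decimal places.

2.4329

For Normal data with known variance σ², a Normal(μ₀, σ₀²) prior on μ is conjugate. Posterior precision = 1/σ₀² + n/σ²; posterior mean is the precision-weighted average of μ₀ and x̄.
Σxᵢ = 0.94 + 4.58 + (-1.60) + 1.10 + (-1.23) + 14.17 + 5.55 + 2.19 + 0.11 + 10.64 + (-10.27) = 26.18, so n·x̄ = 26.18.
σ₀² = 17.53² = 307.3009, σ² = 8.82² = 77.7924; σ² + n·σ₀² = 77.7924 + 11·307.3009 = 3458.1023.
Posterior mean = (μ₀/σ₀² + n·x̄/σ²)/(1/σ₀² + n/σ²) = (σ²·μ₀ + σ₀²·n·x̄)/(σ² + n·σ₀²) = (77.7924·4.73 + 307.3009·26.18)/3458.1023 = 8413.095614/3458.1023 = 2.4329.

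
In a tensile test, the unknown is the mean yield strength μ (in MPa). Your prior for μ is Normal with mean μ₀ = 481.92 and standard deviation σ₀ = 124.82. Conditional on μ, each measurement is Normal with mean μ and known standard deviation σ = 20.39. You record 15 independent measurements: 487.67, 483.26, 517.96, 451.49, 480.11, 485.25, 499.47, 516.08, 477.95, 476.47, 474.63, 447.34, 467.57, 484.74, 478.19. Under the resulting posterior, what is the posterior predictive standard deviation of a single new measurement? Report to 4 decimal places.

For Normal data with known variance σ², a Normal(μ₀, σ₀²) prior on μ is conjugate. Posterior precision = 1/σ₀² + n/σ²; posterior mean is the precision-weighted average of μ₀ and x̄.
σ₀² = 124.82² = 15580.0324, σ² = 20.39² = 415.7521; σ² + n·σ₀² = 415.7521 + 15·15580.0324 = 234116.2381.
Posterior precision = 1/σ₀² + n/σ² = 1/15580.0324 + 15/415.7521 = (σ² + n·σ₀²)/(σ₀²σ²) = 234116.2381/(15580.0324·415.7521); posterior variance σₙ² = σ₀²σ²/(σ² + n·σ₀²) = 15580.0324·415.7521/234116.2381 = 27.667586.
Predictive variance for one new observation = σₙ² + σ² = 15580.0324·415.7521/234116.2381 + 415.7521 = σ²·(σ₀² + 234116.2381)/234116.2381 = 415.7521·249696.2705/234116.2381 = 443.419686; SD = √(415.7521·249696.2705/234116.2381) = 21.0575.

21.0575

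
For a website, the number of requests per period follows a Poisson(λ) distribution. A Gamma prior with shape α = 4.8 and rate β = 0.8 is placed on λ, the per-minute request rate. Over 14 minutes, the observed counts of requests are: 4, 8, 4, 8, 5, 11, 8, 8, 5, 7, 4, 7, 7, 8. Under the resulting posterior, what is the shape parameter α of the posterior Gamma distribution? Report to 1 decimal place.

With a Gamma(shape α, rate β) prior, the Poisson likelihood is conjugate: the posterior is Gamma(α + ΣXᵢ, β + n).
Sum of counts S = 94 over n = 14 minutes.
Posterior: Gamma(α+S, β+n) = Gamma(4.8+94, 0.8+14) = Gamma(98.8, 14.8).
Posterior α = 98.8.

98.8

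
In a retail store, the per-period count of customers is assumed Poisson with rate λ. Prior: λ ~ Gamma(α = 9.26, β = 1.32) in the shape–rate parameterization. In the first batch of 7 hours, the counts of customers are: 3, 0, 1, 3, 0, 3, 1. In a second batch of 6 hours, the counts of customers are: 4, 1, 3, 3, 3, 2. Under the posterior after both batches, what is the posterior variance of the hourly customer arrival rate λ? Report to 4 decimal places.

0.1768

With a Gamma(shape α, rate β) prior, the Poisson likelihood is conjugate: the posterior is Gamma(α + ΣXᵢ, β + n).
Batch 1: sum of counts S = 11 over n = 7 hours.
After batch 1: Gamma(α+S, β+n) = Gamma(9.26+11, 1.32+7) = Gamma(20.26, 8.32).
Batch 2: sum of counts S = 16 over n = 6 hours.
After batch 2: Gamma(α+S, β+n) = Gamma(20.26+16, 8.32+6) = Gamma(36.26, 14.32).
Var = α/β² = 36.26/14.32² = 0.1768.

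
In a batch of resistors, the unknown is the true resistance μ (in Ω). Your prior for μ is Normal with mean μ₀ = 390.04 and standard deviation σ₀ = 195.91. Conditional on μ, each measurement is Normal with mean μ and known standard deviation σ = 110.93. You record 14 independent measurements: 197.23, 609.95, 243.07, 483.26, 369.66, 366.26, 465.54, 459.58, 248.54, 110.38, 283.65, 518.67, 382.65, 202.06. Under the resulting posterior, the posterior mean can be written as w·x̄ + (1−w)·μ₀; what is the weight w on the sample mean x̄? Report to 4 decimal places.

0.9776

For Normal data with known variance σ², a Normal(μ₀, σ₀²) prior on μ is conjugate. Posterior precision = 1/σ₀² + n/σ²; posterior mean is the precision-weighted average of μ₀ and x̄.
σ₀² = 195.91² = 38380.7281, σ² = 110.93² = 12305.4649. Prior precision 1/σ₀² = 1/38380.7281; data precision n/σ² = 14/12305.4649.
w = (n/σ²)/(1/σ₀² + n/σ²) = n·σ₀²/(σ² + n·σ₀²) = 14·38380.7281/(12305.4649 + 14·38380.7281) = 537330.1934/549635.6583 = 0.9776.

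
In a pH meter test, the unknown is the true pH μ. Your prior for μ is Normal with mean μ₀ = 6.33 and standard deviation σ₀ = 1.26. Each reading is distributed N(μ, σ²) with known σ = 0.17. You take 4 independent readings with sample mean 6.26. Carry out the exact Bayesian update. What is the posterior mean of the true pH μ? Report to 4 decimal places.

6.2603

For Normal data with known variance σ², a Normal(μ₀, σ₀²) prior on μ is conjugate. Posterior precision = 1/σ₀² + n/σ²; posterior mean is the precision-weighted average of μ₀ and x̄.
n·x̄ = 4·6.26 = 25.04.
σ₀² = 1.26² = 1.5876, σ² = 0.17² = 0.0289; σ² + n·σ₀² = 0.0289 + 4·1.5876 = 6.3793.
Posterior mean = (μ₀/σ₀² + n·x̄/σ²)/(1/σ₀² + n/σ²) = (σ²·μ₀ + σ₀²·n·x̄)/(σ² + n·σ₀²) = (0.0289·6.33 + 1.5876·25.04)/6.3793 = 39.936441/6.3793 = 6.2603.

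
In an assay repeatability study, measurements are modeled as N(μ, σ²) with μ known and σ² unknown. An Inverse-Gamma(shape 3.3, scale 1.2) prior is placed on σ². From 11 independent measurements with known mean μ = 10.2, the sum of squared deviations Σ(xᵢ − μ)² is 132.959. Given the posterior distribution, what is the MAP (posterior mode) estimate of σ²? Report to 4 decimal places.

6.9061

With known mean μ and an Inverse-Gamma(α, β) prior on σ², the Normal likelihood is conjugate: posterior is Inv-Gamma(α + n/2, β + Σ(xᵢ−μ)²/2).
Posterior: Inv-Gamma(3.3 + 11/2, 1.2 + 132.959/2) = Inv-Gamma(8.80, 67.6795).
Mode = β/(α+1) = 67.6795/9.80 = 6.9061.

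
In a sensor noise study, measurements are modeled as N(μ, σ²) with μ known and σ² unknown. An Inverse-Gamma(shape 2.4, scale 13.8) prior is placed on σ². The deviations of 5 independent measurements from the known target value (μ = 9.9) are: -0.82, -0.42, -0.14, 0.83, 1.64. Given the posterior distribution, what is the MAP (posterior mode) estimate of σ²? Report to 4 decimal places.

2.6989

With known mean μ and an Inverse-Gamma(α, β) prior on σ², the Normal likelihood is conjugate: posterior is Inv-Gamma(α + n/2, β + Σ(xᵢ−μ)²/2).
Σ(xᵢ−μ)² = (-0.82)² + (-0.42)² + (-0.14)² + (0.83)² + (1.64)² = 4.2469.
Posterior: Inv-Gamma(2.4 + 5/2, 13.8 + 4.2469/2) = Inv-Gamma(4.90, 15.92345).
Mode = β/(α+1) = 15.92345/5.90 = 2.6989.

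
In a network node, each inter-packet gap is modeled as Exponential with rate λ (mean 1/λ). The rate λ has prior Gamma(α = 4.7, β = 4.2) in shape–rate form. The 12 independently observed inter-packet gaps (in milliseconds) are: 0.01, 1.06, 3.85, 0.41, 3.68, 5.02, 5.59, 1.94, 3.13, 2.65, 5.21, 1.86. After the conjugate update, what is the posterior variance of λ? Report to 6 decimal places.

With a Gamma(shape α, rate β) prior on the exponential rate λ, the posterior after n observations with total T = Σxᵢ is Gamma(α+n, β+T).
Sum of observations T = 34.41 milliseconds; n = 12.
Posterior: Gamma(4.7+12, 4.2+34.41) = Gamma(16.7, 38.61).
Var = α/β² = 0.011203.

0.011203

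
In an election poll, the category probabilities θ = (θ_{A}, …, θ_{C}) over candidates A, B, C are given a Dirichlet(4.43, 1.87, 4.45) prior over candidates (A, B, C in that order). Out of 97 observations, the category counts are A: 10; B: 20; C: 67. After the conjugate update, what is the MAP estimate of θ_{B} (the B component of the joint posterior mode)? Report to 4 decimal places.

0.1992

The Dirichlet prior is conjugate to the Multinomial likelihood: each posterior αⱼ = prior αⱼ + observed count nⱼ.
Posterior concentration: (14.43, 21.87, 71.45), total = 107.75.
Joint mode component: (α_{B}−1)/(Σα−K) = 20.87/104.75 = 0.1992.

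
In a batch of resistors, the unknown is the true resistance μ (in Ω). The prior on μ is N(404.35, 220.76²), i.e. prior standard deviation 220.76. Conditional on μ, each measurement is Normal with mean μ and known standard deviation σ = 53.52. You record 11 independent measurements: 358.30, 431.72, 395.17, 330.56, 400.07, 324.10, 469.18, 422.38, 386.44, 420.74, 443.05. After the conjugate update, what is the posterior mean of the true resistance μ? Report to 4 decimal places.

398.3692

For Normal data with known variance σ², a Normal(μ₀, σ₀²) prior on μ is conjugate. Posterior precision = 1/σ₀² + n/σ²; posterior mean is the precision-weighted average of μ₀ and x̄.
Σxᵢ = 358.30 + 431.72 + 395.17 + 330.56 + 400.07 + 324.10 + 469.18 + 422.38 + 386.44 + 420.74 + 443.05 = 4381.71, so n·x̄ = 4381.71.
σ₀² = 220.76² = 48734.9776, σ² = 53.52² = 2864.3904; σ² + n·σ₀² = 2864.3904 + 11·48734.9776 = 538949.144.
Posterior mean = (μ₀/σ₀² + n·x̄/σ²)/(1/σ₀² + n/σ²) = (σ²·μ₀ + σ₀²·n·x̄)/(σ² + n·σ₀²) = (2864.3904·404.35 + 48734.9776·4381.71)/538949.144 = 214700754.957936/538949.144 = 398.3692.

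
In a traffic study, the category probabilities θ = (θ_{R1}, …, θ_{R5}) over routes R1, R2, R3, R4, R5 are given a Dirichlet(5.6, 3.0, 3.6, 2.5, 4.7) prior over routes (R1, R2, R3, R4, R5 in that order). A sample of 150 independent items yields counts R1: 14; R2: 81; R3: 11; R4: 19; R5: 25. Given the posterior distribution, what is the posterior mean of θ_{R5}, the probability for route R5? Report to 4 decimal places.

0.1753

The Dirichlet prior is conjugate to the Multinomial likelihood: each posterior αⱼ = prior αⱼ + observed count nⱼ.
Posterior concentration: (19.6, 84.0, 14.6, 21.5, 29.7), total = 169.4.
E[θ_{R5}|data] = α_{R5}/Σα = 29.7/169.4 = 0.1753.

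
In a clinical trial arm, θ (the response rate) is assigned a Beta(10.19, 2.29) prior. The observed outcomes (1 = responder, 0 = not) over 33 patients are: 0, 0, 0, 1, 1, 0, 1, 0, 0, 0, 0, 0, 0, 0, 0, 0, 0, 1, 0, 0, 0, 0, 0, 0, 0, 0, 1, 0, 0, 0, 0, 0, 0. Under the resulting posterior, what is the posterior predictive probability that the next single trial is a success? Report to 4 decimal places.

The Beta prior is conjugate to a Binomial/Bernoulli likelihood; the update adds successes to α and failures to β.
Posterior: Beta(α+k, β+n−k) = Beta(10.19+5, 2.29+28) = Beta(15.19, 30.29).
For a single future Bernoulli trial, P(success | data) = α/(α+β) = 0.3340.

0.3340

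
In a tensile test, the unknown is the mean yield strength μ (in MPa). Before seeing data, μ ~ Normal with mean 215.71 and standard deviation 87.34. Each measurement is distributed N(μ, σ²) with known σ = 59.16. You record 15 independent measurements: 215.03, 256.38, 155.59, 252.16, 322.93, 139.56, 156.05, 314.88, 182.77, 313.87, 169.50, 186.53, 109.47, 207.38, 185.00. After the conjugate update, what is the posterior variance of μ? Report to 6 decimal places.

For Normal data with known variance σ², a Normal(μ₀, σ₀²) prior on μ is conjugate. Posterior precision = 1/σ₀² + n/σ²; posterior mean is the precision-weighted average of μ₀ and x̄.
σ₀² = 87.34² = 7628.2756, σ² = 59.16² = 3499.9056; σ² + n·σ₀² = 3499.9056 + 15·7628.2756 = 117924.0396.
Posterior precision = 1/σ₀² + n/σ² = 1/7628.2756 + 15/3499.9056 = (σ² + n·σ₀²)/(σ₀²σ²) = 117924.0396/(7628.2756·3499.9056); posterior variance σₙ² = σ₀²σ²/(σ² + n·σ₀²) = 7628.2756·3499.9056/117924.0396 = 226.402052.

226.402052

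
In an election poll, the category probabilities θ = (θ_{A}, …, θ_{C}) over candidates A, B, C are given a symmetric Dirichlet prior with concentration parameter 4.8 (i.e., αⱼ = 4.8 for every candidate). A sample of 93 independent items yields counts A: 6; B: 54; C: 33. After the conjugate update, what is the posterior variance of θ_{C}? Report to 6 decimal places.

The Dirichlet prior is conjugate to the Multinomial likelihood: each posterior αⱼ = prior αⱼ + observed count nⱼ.
Posterior concentration: (10.8, 58.8, 37.8), total = 107.4.
Var[θ_j] = α_j(Σα−α_j)/((Σα)²(Σα+1)) = 37.8·69.6/(107.4²·108.4) = 0.002104.

0.002104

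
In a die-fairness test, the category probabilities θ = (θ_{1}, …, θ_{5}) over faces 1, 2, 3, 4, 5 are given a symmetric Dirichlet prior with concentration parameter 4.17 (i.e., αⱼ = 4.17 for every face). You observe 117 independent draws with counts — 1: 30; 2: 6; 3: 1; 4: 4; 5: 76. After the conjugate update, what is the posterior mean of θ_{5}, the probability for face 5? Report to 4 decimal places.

0.5816

The Dirichlet prior is conjugate to the Multinomial likelihood: each posterior αⱼ = prior αⱼ + observed count nⱼ.
Posterior concentration: (34.17, 10.17, 5.17, 8.17, 80.17), total = 137.85.
E[θ_{5}|data] = α_{5}/Σα = 80.17/137.85 = 0.5816.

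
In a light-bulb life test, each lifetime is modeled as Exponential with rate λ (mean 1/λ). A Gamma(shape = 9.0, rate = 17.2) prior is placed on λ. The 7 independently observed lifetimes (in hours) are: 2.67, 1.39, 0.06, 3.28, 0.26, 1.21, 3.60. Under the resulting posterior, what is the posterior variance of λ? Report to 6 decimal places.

With a Gamma(shape α, rate β) prior on the exponential rate λ, the posterior after n observations with total T = Σxᵢ is Gamma(α+n, β+T).
Sum of observations T = 12.47 hours; n = 7.
Posterior: Gamma(9.0+7, 17.2+12.47) = Gamma(16.0, 29.67).
Var = α/β² = 0.018175.

0.018175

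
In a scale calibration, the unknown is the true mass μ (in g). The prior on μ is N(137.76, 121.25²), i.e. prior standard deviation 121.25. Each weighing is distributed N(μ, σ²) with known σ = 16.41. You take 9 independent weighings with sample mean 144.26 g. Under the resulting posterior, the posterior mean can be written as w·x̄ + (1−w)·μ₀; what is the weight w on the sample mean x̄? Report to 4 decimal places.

For Normal data with known variance σ², a Normal(μ₀, σ₀²) prior on μ is conjugate. Posterior precision = 1/σ₀² + n/σ²; posterior mean is the precision-weighted average of μ₀ and x̄.
σ₀² = 121.25² = 14701.5625, σ² = 16.41² = 269.2881. Prior precision 1/σ₀² = 1/14701.5625; data precision n/σ² = 9/269.2881.
w = (n/σ²)/(1/σ₀² + n/σ²) = n·σ₀²/(σ² + n·σ₀²) = 9·14701.5625/(269.2881 + 9·14701.5625) = 132314.0625/132583.3506 = 0.9980.

0.9980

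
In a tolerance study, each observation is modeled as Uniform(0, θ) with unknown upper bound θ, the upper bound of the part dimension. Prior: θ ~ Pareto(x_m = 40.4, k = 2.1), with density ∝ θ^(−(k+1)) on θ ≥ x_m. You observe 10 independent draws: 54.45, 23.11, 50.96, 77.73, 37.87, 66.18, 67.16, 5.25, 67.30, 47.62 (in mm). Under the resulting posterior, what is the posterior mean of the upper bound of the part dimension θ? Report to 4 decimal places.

A Pareto(scale x_m, shape k) prior on the upper bound θ of Uniform(0, θ) is conjugate: posterior is Pareto(max(x_m, max xᵢ), k + n).
Sample maximum = 77.73; prior scale x_m = 40.4 → posterior scale = max = 77.73.
Posterior shape = 2.1 + 10 = 12.1.
E[θ|data] = k·x_m/(k−1) = 12.1·77.73/11.1 = 84.7327.

84.7327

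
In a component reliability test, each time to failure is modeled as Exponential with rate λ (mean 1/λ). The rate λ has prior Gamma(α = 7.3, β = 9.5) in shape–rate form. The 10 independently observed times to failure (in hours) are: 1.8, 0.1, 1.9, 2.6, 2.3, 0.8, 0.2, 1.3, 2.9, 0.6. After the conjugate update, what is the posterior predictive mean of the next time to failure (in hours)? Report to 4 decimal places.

1.4724

With a Gamma(shape α, rate β) prior on the exponential rate λ, the posterior after n observations with total T = Σxᵢ is Gamma(α+n, β+T).
Sum of observations T = 14.5 hours; n = 10.
Posterior: Gamma(7.3+10, 9.5+14.5) = Gamma(17.3, 24.0).
The predictive distribution for the next observation is Lomax; its mean is β/(α−1) = 24.0/16.3 = 1.4724.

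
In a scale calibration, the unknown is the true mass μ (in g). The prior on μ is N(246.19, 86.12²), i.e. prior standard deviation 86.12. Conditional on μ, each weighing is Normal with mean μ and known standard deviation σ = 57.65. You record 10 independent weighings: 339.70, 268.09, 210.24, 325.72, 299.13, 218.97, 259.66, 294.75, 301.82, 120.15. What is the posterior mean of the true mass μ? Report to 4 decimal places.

263.0667

For Normal data with known variance σ², a Normal(μ₀, σ₀²) prior on μ is conjugate. Posterior precision = 1/σ₀² + n/σ²; posterior mean is the precision-weighted average of μ₀ and x̄.
Σxᵢ = 339.70 + 268.09 + 210.24 + 325.72 + 299.13 + 218.97 + 259.66 + 294.75 + 301.82 + 120.15 = 2638.23, so n·x̄ = 2638.23.
σ₀² = 86.12² = 7416.6544, σ² = 57.65² = 3323.5225; σ² + n·σ₀² = 3323.5225 + 10·7416.6544 = 77490.0665.
Posterior mean = (μ₀/σ₀² + n·x̄/σ²)/(1/σ₀² + n/σ²) = (σ²·μ₀ + σ₀²·n·x̄)/(σ² + n·σ₀²) = (3323.5225·246.19 + 7416.6544·2638.23)/77490.0665 = 20385058.141987/77490.0665 = 263.0667.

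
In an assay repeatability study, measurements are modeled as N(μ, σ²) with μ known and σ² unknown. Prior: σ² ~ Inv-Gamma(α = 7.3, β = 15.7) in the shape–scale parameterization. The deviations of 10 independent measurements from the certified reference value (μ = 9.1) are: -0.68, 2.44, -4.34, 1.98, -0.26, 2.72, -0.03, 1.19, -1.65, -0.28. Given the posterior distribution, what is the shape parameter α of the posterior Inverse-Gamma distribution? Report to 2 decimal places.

12.30

With known mean μ and an Inverse-Gamma(α, β) prior on σ², the Normal likelihood is conjugate: posterior is Inv-Gamma(α + n/2, β + Σ(xᵢ−μ)²/2).
Σ(xᵢ−μ)² = (-0.68)² + (2.44)² + (-4.34)² + (1.98)² + (-0.26)² + (2.72)² + (-0.03)² + (1.19)² + (-1.65)² + (-0.28)² = 40.8559.
Posterior: Inv-Gamma(7.3 + 10/2, 15.7 + 40.8559/2) = Inv-Gamma(12.30, 36.12795).
Posterior α = 12.30.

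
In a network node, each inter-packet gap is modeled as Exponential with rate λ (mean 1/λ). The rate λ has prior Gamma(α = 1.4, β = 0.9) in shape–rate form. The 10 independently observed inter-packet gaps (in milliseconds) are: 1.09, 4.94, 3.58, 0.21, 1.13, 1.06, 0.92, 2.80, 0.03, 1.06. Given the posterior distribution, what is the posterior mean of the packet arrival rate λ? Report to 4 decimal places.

0.6433

With a Gamma(shape α, rate β) prior on the exponential rate λ, the posterior after n observations with total T = Σxᵢ is Gamma(α+n, β+T).
Sum of observations T = 16.82 milliseconds; n = 10.
Posterior: Gamma(1.4+10, 0.9+16.82) = Gamma(11.4, 17.72).
Posterior mean of λ = α/β = 11.4/17.72 = 0.6433.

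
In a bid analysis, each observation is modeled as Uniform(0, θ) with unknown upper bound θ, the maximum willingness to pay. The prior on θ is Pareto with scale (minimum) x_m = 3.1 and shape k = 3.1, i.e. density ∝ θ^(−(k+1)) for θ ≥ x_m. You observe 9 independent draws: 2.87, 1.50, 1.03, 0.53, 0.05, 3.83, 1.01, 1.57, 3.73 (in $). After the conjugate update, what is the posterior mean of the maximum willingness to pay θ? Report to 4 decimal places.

4.1750

A Pareto(scale x_m, shape k) prior on the upper bound θ of Uniform(0, θ) is conjugate: posterior is Pareto(max(x_m, max xᵢ), k + n).
Sample maximum = 3.83; prior scale x_m = 3.1 → posterior scale = max = 3.83.
Posterior shape = 3.1 + 9 = 12.1.
E[θ|data] = k·x_m/(k−1) = 12.1·3.83/11.1 = 4.1750.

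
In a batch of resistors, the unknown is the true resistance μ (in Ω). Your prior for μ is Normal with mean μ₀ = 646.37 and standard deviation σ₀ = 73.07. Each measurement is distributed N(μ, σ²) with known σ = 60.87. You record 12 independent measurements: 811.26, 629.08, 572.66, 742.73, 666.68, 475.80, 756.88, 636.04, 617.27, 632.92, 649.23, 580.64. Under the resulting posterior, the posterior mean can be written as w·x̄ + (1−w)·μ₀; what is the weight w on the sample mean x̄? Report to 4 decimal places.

0.9453

For Normal data with known variance σ², a Normal(μ₀, σ₀²) prior on μ is conjugate. Posterior precision = 1/σ₀² + n/σ²; posterior mean is the precision-weighted average of μ₀ and x̄.
σ₀² = 73.07² = 5339.2249, σ² = 60.87² = 3705.1569. Prior precision 1/σ₀² = 1/5339.2249; data precision n/σ² = 12/3705.1569.
w = (n/σ²)/(1/σ₀² + n/σ²) = n·σ₀²/(σ² + n·σ₀²) = 12·5339.2249/(3705.1569 + 12·5339.2249) = 64070.6988/67775.8557 = 0.9453.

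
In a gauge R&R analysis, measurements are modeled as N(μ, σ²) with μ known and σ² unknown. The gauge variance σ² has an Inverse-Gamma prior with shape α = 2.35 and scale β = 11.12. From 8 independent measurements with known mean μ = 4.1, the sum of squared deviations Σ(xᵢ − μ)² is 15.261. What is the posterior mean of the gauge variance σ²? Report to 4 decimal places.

With known mean μ and an Inverse-Gamma(α, β) prior on σ², the Normal likelihood is conjugate: posterior is Inv-Gamma(α + n/2, β + Σ(xᵢ−μ)²/2).
Posterior: Inv-Gamma(2.35 + 8/2, 11.12 + 15.261/2) = Inv-Gamma(6.35, 18.7505).
E[σ²|data] = β/(α−1) = 18.7505/5.35 = 3.5048.

3.5048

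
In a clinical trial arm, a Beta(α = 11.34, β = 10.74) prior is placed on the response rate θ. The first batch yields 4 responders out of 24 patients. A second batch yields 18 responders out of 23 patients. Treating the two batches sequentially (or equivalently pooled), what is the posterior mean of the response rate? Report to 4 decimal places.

The Beta prior is conjugate to a Binomial/Bernoulli likelihood; the update adds successes to α and failures to β.
After batch 1: Beta(11.34+4, 10.74+20) = Beta(15.34, 30.74).
After batch 2: Beta(15.34+18, 30.74+5) = Beta(33.34, 35.74).
Posterior mean = α/(α+β) = 33.34/69.08 = 0.4826.

0.4826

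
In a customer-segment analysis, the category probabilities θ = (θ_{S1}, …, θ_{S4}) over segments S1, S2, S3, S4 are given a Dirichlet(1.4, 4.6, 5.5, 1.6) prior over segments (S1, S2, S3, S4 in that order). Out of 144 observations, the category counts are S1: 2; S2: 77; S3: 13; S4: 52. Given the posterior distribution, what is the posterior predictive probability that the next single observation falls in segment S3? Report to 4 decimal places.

The Dirichlet prior is conjugate to the Multinomial likelihood: each posterior αⱼ = prior αⱼ + observed count nⱼ.
Posterior concentration: (3.4, 81.6, 18.5, 53.6), total = 157.1.
P(next = S3 | data) = α_{S3}/Σα = 0.1178.

0.1178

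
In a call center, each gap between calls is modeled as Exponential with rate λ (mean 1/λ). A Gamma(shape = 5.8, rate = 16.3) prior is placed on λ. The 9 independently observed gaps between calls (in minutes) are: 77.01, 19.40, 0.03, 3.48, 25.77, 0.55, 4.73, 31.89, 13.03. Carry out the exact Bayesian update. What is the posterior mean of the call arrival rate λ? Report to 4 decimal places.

0.0770

With a Gamma(shape α, rate β) prior on the exponential rate λ, the posterior after n observations with total T = Σxᵢ is Gamma(α+n, β+T).
Sum of observations T = 175.89 minutes; n = 9.
Posterior: Gamma(5.8+9, 16.3+175.89) = Gamma(14.8, 192.19).
Posterior mean of λ = α/β = 14.8/192.19 = 0.0770.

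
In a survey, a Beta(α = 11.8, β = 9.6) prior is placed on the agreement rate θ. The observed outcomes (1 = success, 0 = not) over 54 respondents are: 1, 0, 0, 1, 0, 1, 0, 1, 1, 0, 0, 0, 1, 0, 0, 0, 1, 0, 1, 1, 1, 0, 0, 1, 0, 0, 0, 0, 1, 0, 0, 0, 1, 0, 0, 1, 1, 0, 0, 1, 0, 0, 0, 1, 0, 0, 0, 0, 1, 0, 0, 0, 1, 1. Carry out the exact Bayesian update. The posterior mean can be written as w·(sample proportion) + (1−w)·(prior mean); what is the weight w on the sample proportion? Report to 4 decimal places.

The Beta prior is conjugate to a Binomial/Bernoulli likelihood; the update adds successes to α and failures to β.
Posterior mean = (α₀+k)/(α₀+β₀+n) = [n/(α₀+β₀+n)]·(k/n) + [(α₀+β₀)/(α₀+β₀+n)]·α₀/(α₀+β₀), so only n and the prior enter the weight.
The weight on the data is w = n/(α₀+β₀+n) = 54/(11.8+9.6+54) = 54/75.4 = 0.7162.

0.7162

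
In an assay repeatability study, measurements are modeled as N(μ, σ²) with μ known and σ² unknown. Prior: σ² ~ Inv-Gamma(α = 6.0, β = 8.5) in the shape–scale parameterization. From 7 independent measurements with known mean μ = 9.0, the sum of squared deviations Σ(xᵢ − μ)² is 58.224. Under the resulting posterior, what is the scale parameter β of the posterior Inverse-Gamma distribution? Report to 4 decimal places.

With known mean μ and an Inverse-Gamma(α, β) prior on σ², the Normal likelihood is conjugate: posterior is Inv-Gamma(α + n/2, β + Σ(xᵢ−μ)²/2).
Posterior: Inv-Gamma(6.0 + 7/2, 8.5 + 58.224/2) = Inv-Gamma(9.50, 37.6120).
Posterior β = 37.6120.

37.6120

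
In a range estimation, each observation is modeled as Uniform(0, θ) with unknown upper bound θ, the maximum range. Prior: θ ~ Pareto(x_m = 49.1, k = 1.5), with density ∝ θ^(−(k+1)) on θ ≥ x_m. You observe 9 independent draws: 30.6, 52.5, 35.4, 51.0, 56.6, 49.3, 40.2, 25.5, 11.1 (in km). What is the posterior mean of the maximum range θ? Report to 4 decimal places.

A Pareto(scale x_m, shape k) prior on the upper bound θ of Uniform(0, θ) is conjugate: posterior is Pareto(max(x_m, max xᵢ), k + n).
Sample maximum = 56.6; prior scale x_m = 49.1 → posterior scale = max = 56.6.
Posterior shape = 1.5 + 9 = 10.5.
E[θ|data] = k·x_m/(k−1) = 10.5·56.6/9.5 = 62.5579.

62.5579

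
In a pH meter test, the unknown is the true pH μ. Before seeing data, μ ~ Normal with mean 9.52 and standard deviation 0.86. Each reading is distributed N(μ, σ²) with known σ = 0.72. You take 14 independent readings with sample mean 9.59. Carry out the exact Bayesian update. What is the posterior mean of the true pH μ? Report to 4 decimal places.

For Normal data with known variance σ², a Normal(μ₀, σ₀²) prior on μ is conjugate. Posterior precision = 1/σ₀² + n/σ²; posterior mean is the precision-weighted average of μ₀ and x̄.
n·x̄ = 14·9.59 = 134.26.
σ₀² = 0.86² = 0.7396, σ² = 0.72² = 0.5184; σ² + n·σ₀² = 0.5184 + 14·0.7396 = 10.8728.
Posterior mean = (μ₀/σ₀² + n·x̄/σ²)/(1/σ₀² + n/σ²) = (σ²·μ₀ + σ₀²·n·x̄)/(σ² + n·σ₀²) = (0.5184·9.52 + 0.7396·134.26)/10.8728 = 104.233864/10.8728 = 9.5867.

9.5867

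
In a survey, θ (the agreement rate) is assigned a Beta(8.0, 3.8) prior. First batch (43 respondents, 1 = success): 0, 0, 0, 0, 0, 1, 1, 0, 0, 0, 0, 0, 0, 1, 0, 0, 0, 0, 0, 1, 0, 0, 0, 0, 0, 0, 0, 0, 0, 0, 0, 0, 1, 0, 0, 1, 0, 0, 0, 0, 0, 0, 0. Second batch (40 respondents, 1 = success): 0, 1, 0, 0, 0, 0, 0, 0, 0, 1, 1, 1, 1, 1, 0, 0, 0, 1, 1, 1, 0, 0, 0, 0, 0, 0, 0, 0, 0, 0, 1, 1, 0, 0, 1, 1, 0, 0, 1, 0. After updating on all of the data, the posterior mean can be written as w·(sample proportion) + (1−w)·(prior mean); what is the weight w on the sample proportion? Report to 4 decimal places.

The Beta prior is conjugate to a Binomial/Bernoulli likelihood; the update adds successes to α and failures to β.
Total number of respondents: n = 43 + 40 = 83.
Posterior mean = (α₀+k)/(α₀+β₀+n) = [n/(α₀+β₀+n)]·(k/n) + [(α₀+β₀)/(α₀+β₀+n)]·α₀/(α₀+β₀), so only n and the prior enter the weight.
The weight on the data is w = n/(α₀+β₀+n) = 83/(8.0+3.8+83) = 83/94.8 = 0.8755.

0.8755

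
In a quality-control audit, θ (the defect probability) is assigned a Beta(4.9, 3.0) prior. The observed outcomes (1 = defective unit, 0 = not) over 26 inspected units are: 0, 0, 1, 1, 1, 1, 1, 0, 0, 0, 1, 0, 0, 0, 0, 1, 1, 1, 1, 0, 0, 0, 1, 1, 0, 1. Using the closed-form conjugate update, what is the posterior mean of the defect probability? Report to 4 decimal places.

0.5280

The Beta prior is conjugate to a Binomial/Bernoulli likelihood; the update adds successes to α and failures to β.
Posterior: Beta(α+k, β+n−k) = Beta(4.9+13, 3.0+13) = Beta(17.9, 16.0).
Posterior mean = α/(α+β) = 17.9/33.9 = 0.5280.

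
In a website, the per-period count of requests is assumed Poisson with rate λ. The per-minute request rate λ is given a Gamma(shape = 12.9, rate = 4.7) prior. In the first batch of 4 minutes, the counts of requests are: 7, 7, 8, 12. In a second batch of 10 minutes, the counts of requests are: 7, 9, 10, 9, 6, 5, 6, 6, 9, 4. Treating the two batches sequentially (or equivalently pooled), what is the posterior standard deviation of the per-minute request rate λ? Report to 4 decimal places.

0.5807

With a Gamma(shape α, rate β) prior, the Poisson likelihood is conjugate: the posterior is Gamma(α + ΣXᵢ, β + n).
Batch 1: sum of counts S = 34 over n = 4 minutes.
After batch 1: Gamma(α+S, β+n) = Gamma(12.9+34, 4.7+4) = Gamma(46.9, 8.7).
Batch 2: sum of counts S = 71 over n = 10 minutes.
After batch 2: Gamma(α+S, β+n) = Gamma(46.9+71, 8.7+10) = Gamma(117.9, 18.7).
SD = √α/β = √117.9/18.7 = 0.5807.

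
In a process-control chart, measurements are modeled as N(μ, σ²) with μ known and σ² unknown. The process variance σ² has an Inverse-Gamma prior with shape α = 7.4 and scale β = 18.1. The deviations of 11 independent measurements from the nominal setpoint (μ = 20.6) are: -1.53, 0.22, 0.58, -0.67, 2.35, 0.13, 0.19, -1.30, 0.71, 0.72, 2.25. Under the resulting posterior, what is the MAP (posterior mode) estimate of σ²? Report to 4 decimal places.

1.8966

With known mean μ and an Inverse-Gamma(α, β) prior on σ², the Normal likelihood is conjugate: posterior is Inv-Gamma(α + n/2, β + Σ(xᵢ−μ)²/2).
Σ(xᵢ−μ)² = (-1.53)² + (0.22)² + (0.58)² + (-0.67)² + (2.35)² + (0.13)² + (0.19)² + (-1.30)² + (0.71)² + (0.72)² + (2.25)² = 16.5251.
Posterior: Inv-Gamma(7.4 + 11/2, 18.1 + 16.5251/2) = Inv-Gamma(12.90, 26.36255).
Mode = β/(α+1) = 26.36255/13.90 = 1.8966.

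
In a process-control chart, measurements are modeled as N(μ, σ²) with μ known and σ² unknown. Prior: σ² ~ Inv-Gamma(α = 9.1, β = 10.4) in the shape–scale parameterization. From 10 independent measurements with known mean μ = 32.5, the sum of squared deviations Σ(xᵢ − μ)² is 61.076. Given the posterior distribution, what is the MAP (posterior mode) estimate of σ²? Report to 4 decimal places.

2.7111

With known mean μ and an Inverse-Gamma(α, β) prior on σ², the Normal likelihood is conjugate: posterior is Inv-Gamma(α + n/2, β + Σ(xᵢ−μ)²/2).
Posterior: Inv-Gamma(9.1 + 10/2, 10.4 + 61.076/2) = Inv-Gamma(14.10, 40.9380).
Mode = β/(α+1) = 40.9380/15.10 = 2.7111.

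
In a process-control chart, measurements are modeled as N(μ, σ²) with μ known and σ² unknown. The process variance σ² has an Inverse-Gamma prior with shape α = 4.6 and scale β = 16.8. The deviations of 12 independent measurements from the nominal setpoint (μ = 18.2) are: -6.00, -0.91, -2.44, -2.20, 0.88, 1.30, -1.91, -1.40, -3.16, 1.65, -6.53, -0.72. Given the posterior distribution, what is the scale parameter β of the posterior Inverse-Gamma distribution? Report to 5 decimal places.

With known mean μ and an Inverse-Gamma(α, β) prior on σ², the Normal likelihood is conjugate: posterior is Inv-Gamma(α + n/2, β + Σ(xᵢ−μ)²/2).
Σ(xᵢ−μ)² = (-6.00)² + (-0.91)² + (-2.44)² + (-2.20)² + (0.88)² + (1.30)² + (-1.91)² + (-1.40)² + (-3.16)² + (1.65)² + (-6.53)² + (-0.72)² = 111.5616.
Posterior: Inv-Gamma(4.6 + 12/2, 16.8 + 111.5616/2) = Inv-Gamma(10.60, 72.58080).
Posterior β = 72.58080.

72.58080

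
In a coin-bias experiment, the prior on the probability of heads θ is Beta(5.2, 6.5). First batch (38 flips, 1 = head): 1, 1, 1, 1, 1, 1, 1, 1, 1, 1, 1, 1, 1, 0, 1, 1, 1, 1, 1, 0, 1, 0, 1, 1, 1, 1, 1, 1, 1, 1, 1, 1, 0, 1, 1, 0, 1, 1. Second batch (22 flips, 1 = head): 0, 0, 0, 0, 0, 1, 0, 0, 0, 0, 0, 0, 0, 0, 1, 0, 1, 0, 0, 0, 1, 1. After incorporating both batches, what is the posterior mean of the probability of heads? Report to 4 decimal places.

The Beta prior is conjugate to a Binomial/Bernoulli likelihood; the update adds successes to α and failures to β.
After batch 1: Beta(5.2+33, 6.5+5) = Beta(38.2, 11.5).
After batch 2: Beta(38.2+5, 11.5+17) = Beta(43.2, 28.5).
Posterior mean = α/(α+β) = 43.2/71.7 = 0.6025.

0.6025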